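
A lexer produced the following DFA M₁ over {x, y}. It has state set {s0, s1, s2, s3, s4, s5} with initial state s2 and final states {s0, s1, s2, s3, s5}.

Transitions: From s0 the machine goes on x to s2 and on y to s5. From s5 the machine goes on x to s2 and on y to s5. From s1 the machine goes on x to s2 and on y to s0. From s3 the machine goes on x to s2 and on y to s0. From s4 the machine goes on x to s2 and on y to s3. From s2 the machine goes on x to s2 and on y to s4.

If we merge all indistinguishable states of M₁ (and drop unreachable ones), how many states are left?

First remove the unreachable states {s1}; 5 states remain.
Initial partition by acceptance: {s0,s2,s3,s5} | {s4}.
Refine {s0,s2,s3,s5} on symbol y: members go to different blocks, giving {s0,s3,s5} and {s2}.
Stable partition: {s0,s3,s5} | {s4} | {s2} — 3 equivalence classes.

3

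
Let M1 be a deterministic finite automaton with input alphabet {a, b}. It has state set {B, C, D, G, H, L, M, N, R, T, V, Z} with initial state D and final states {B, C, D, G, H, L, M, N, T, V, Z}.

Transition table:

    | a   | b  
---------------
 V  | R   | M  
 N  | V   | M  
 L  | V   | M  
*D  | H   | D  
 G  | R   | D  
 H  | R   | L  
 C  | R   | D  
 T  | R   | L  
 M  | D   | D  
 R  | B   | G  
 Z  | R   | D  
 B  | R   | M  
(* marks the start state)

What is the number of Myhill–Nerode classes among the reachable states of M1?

First remove the unreachable states {C,N,T,Z}; 8 states remain.
P0 = {B,D,G,H,L,M,V} | {R}.
Split {B,D,G,H,L,M,V} by δ(·,a) → {B,G,H,V} and {D,L,M}.
Refine {D,L,M} on symbol a: members go to different blocks, giving {D,L} and {M}.
On input b, block {B,G,H,V} splits into {G,H} and {B,V}.
Refine {D,L} on symbol a: members go to different blocks, giving {L} and {D}.
Refine {G,H} on symbol b: members go to different blocks, giving {H} and {G}.
The partition is now stable with 7 blocks: {H} | {R} | {L} | {M} | {B,V} | {D} | {G}.

7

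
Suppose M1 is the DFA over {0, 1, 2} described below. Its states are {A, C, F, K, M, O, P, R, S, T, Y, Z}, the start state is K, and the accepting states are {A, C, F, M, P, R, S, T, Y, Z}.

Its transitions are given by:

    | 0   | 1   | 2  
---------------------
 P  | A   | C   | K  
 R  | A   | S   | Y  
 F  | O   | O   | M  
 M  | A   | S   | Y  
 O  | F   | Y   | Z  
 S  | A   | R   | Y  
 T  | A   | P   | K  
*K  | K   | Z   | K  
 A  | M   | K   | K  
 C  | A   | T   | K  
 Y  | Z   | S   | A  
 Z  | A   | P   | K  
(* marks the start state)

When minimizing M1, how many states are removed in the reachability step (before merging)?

2

Starting at K and following transitions, the reachable set is {A, C, K, M, P, R, S, T, Y, Z}. That leaves F, O unreachable — 2 in total.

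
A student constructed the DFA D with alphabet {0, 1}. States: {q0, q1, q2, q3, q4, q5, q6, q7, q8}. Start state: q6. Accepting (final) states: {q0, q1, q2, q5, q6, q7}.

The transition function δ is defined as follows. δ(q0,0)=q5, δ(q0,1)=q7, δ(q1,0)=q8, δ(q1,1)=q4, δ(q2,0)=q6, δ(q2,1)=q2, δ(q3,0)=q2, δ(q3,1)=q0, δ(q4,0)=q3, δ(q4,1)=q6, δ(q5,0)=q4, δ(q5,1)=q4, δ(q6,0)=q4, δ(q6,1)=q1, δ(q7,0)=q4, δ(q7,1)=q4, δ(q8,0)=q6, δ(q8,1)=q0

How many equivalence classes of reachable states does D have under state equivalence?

8

Every state is reachable, so we keep all 9.
Start with accepting vs non-accepting: {q0,q1,q2,q5,q6,q7} | {q3,q4,q8}.
On input 0, block {q0,q1,q2,q5,q6,q7} splits into {q1,q5,q6,q7} and {q0,q2}.
On input 1, block {q1,q5,q6,q7} splits into {q1,q5,q7} and {q6}.
Split {q3,q4,q8} by δ(·,0) → {q3} and {q4} and {q8}.
Split {q1,q5,q7} by δ(·,0) → {q5,q7} and {q1}.
Split {q0,q2} by δ(·,0) → {q0} and {q2}.
Stable partition: {q5,q7} | {q3} | {q0} | {q6} | {q4} | {q8} | {q1} | {q2} — 8 equivalence classes.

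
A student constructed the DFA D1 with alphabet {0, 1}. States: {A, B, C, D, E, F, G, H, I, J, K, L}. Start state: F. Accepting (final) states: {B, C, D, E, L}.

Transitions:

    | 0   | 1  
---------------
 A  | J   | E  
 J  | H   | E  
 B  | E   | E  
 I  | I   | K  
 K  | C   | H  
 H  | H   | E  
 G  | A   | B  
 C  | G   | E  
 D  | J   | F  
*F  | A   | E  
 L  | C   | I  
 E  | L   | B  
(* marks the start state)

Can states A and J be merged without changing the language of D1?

Reachable states from the start: {A,B,C,E,F,G,H,I,J,K,L}. Unreachable: {D} — drop them.
Initial partition by acceptance: {B,C,E,L} | {A,F,G,H,I,J,K}.
Refine {B,C,E,L} on symbol 0: members go to different blocks, giving {B,E,L} and {C}.
On input 0, block {B,E,L} splits into {B,E} and {L}.
On input 0, block {B,E} splits into {B} and {E}.
Refine {A,F,G,H,I,J,K} on symbol 0: members go to different blocks, giving {A,F,G,H,I,J} and {K}.
On input 1, block {A,F,G,H,I,J} splits into {A,F,H,J} and {G} and {I}.
No further refinement is possible. Final partition (8 blocks): {B} | {A,F,H,J} | {C} | {L} | {E} | {K} | {G} | {I}.
A and J lie in the same block of the stable partition, so they are equivalent — no string distinguishes them.

Yes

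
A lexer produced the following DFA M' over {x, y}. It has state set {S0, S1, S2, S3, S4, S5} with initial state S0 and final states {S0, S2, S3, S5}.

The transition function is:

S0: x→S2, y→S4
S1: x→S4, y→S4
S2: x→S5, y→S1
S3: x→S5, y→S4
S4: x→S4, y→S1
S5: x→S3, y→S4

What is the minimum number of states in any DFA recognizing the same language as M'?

2

Initial partition by acceptance: {S0,S2,S3,S5} | {S1,S4}.
No further refinement is possible. Final partition (2 blocks): {S0,S2,S3,S5} | {S1,S4}.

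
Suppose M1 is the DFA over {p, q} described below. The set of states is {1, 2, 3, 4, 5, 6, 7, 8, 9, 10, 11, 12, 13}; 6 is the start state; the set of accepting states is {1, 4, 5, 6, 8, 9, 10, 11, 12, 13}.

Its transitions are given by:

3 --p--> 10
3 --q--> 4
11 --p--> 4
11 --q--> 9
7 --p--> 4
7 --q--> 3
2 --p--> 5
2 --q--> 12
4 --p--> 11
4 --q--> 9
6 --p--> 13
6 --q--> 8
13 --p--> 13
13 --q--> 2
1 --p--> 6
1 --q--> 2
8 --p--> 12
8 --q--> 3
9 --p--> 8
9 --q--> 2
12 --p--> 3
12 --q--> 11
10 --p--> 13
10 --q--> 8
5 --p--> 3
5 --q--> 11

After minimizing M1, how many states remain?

8

States {1,7} cannot be reached from the start state, so discard them.
Initial partition by acceptance: {4,5,6,8,9,10,11,12,13} | {2,3}.
On input p, block {4,5,6,8,9,10,11,12,13} splits into {4,6,8,9,10,11,13} and {5,12}.
Split {4,6,8,9,10,11,13} by δ(·,p) → {4,6,9,10,11,13} and {8}.
Refine {4,6,9,10,11,13} on symbol p: members go to different blocks, giving {4,6,10,11,13} and {9}.
Split {4,6,10,11,13} by δ(·,q) → {4,11} and {6,10} and {13}.
Refine {2,3} on symbol p: members go to different blocks, giving {2} and {3}.
No further refinement is possible. Final partition (8 blocks): {4,11} | {2} | {5,12} | {8} | {9} | {6,10} | {13} | {3}.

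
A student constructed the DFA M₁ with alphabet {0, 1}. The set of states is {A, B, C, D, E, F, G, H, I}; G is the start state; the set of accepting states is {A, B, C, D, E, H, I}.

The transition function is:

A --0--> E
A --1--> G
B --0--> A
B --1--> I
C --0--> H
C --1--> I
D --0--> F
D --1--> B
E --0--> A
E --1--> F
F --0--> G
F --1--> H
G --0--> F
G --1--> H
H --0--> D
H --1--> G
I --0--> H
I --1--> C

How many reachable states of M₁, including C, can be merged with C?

Initial partition by acceptance: {A,B,C,D,E,H,I} | {F,G}.
Split {A,B,C,D,E,H,I} by δ(·,0) → {A,B,C,E,H,I} and {D}.
On input 0, block {A,B,C,E,H,I} splits into {A,B,C,E,I} and {H}.
On input 0, block {A,B,C,E,I} splits into {A,B,E} and {C,I}.
Split {A,B,E} by δ(·,1) → {A,E} and {B}.
The partition is now stable with 6 blocks: {A,E} | {F,G} | {D} | {H} | {C,I} | {B}.
State C belongs to the block {C,I}, which has 2 states.

2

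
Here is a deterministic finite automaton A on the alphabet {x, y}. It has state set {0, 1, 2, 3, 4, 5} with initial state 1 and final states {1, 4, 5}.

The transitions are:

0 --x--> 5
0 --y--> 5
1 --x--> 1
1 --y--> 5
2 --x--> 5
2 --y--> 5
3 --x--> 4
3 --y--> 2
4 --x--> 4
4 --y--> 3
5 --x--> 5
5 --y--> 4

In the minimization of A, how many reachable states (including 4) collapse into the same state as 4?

First remove the unreachable states {0}; 5 states remain.
Start with accepting vs non-accepting: {1,4,5} | {2,3}.
On input y, block {1,4,5} splits into {1,5} and {4}.
Split {1,5} by δ(·,y) → {1} and {5}.
Split {2,3} by δ(·,x) → {2} and {3}.
The partition is now stable with 5 blocks: {1} | {2} | {4} | {5} | {3}.
The equivalence class containing 4 is {4}, of size 1.

1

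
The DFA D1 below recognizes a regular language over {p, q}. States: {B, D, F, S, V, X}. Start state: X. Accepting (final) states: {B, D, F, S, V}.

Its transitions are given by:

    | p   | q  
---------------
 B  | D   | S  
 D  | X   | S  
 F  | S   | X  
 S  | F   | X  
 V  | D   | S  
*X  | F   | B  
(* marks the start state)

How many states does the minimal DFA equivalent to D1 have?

4

States {V} cannot be reached from the start state, so discard them.
P0 = {B,D,F,S} | {X}.
Split {B,D,F,S} by δ(·,p) → {B,F,S} and {D}.
Split {B,F,S} by δ(·,p) → {F,S} and {B}.
Stable partition: {F,S} | {X} | {D} | {B} — 4 equivalence classes.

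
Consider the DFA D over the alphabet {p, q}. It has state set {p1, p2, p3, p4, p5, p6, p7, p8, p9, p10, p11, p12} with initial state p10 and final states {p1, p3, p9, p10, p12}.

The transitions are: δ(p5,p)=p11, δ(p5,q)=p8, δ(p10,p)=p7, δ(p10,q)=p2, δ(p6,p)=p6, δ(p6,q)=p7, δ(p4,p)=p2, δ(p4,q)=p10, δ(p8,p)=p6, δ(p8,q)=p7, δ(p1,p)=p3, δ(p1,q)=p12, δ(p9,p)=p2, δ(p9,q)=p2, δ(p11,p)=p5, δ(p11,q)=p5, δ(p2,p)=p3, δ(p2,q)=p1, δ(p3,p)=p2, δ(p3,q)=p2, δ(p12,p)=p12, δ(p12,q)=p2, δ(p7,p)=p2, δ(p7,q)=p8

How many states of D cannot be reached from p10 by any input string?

4

No path from p10 leads to p4, p5, p9, p11; the other 8 states are all reachable.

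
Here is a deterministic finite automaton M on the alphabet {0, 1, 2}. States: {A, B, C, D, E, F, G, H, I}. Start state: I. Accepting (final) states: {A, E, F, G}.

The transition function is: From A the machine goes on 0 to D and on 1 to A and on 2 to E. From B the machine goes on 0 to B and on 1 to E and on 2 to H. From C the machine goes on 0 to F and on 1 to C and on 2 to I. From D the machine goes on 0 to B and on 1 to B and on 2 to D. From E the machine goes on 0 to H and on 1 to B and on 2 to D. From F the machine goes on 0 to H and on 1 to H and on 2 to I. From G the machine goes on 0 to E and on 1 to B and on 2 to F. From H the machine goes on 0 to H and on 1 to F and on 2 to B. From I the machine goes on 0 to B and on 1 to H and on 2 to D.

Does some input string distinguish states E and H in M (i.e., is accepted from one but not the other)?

Yes

Reachable states from the start: {B,D,E,F,H,I}. Unreachable: {A,C,G} — drop them.
Start with accepting vs non-accepting: {E,F} | {B,D,H,I}.
On input 1, block {B,D,H,I} splits into {B,H} and {D,I}.
No further refinement is possible. Final partition (3 blocks): {E,F} | {B,H} | {D,I}.
E and H end up in different blocks, so they are distinguishable. For instance, the string 'ε' is accepted from only E.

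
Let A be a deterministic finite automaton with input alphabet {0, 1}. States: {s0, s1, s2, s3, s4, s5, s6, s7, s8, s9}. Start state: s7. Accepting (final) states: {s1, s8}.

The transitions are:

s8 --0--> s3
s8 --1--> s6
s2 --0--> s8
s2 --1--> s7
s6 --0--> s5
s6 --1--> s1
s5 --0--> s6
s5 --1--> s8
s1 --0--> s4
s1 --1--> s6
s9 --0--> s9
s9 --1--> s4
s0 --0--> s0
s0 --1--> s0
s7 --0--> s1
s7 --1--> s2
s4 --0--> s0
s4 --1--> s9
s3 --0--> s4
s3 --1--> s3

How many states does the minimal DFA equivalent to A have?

P0 = {s1,s8} | {s0,s2,s3,s4,s5,s6,s7,s9}.
On input 0, block {s0,s2,s3,s4,s5,s6,s7,s9} splits into {s0,s3,s4,s5,s6,s9} and {s2,s7}.
Split {s0,s3,s4,s5,s6,s9} by δ(·,1) → {s0,s3,s4,s9} and {s5,s6}.
Stable partition: {s1,s8} | {s0,s3,s4,s9} | {s2,s7} | {s5,s6} — 4 equivalence classes.

4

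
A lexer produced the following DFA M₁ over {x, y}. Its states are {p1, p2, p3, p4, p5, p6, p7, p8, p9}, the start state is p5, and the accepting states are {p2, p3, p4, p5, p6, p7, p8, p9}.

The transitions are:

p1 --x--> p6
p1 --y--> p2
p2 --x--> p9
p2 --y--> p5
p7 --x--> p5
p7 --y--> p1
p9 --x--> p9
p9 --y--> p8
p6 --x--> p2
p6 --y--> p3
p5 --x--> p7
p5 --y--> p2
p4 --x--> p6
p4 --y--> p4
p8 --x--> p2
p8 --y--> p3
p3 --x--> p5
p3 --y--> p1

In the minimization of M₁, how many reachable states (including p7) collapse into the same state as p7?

2

First remove the unreachable states {p4}; 8 states remain.
Initial partition by acceptance: {p2,p3,p5,p6,p7,p8,p9} | {p1}.
Split {p2,p3,p5,p6,p7,p8,p9} by δ(·,y) → {p2,p5,p6,p8,p9} and {p3,p7}.
Refine {p2,p5,p6,p8,p9} on symbol x: members go to different blocks, giving {p2,p6,p8,p9} and {p5}.
On input y, block {p2,p6,p8,p9} splits into {p6,p8} and {p2} and {p9}.
No further refinement is possible. Final partition (6 blocks): {p6,p8} | {p1} | {p3,p7} | {p5} | {p2} | {p9}.
The equivalence class containing p7 is {p3,p7}, of size 2.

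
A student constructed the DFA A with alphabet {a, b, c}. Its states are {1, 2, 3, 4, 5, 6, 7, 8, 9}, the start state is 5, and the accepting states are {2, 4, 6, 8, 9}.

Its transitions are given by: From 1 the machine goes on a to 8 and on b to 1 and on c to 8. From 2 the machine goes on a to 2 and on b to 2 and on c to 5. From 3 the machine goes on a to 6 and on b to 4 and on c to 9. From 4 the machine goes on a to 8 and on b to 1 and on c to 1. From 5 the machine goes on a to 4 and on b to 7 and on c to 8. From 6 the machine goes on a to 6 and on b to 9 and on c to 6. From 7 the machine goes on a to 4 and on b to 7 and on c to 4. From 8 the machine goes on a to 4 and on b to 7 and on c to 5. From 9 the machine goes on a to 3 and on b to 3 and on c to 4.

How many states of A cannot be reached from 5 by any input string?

BFS from 5 reaches {1, 4, 5, 7, 8}; the 4 state(s) 2, 3, 6, 9 are never visited.

4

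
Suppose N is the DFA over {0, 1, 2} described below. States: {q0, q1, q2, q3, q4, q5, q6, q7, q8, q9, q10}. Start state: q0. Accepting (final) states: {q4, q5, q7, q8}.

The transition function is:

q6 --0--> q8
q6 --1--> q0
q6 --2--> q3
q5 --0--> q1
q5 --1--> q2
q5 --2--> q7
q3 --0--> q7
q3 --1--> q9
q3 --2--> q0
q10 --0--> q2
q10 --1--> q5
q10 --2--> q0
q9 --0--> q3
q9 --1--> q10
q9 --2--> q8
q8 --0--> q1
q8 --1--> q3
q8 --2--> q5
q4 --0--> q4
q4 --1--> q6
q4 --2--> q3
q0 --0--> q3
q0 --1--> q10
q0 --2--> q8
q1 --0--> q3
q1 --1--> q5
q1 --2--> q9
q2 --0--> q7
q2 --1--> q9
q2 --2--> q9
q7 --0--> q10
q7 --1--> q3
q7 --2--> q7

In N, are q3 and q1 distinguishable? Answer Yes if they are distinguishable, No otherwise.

Reachable states from the start: {q0,q1,q2,q3,q5,q7,q8,q9,q10}. Unreachable: {q4,q6} — drop them.
P0 = {q5,q7,q8} | {q0,q1,q2,q3,q9,q10}.
Split {q0,q1,q2,q3,q9,q10} by δ(·,0) → {q0,q1,q9,q10} and {q2,q3}.
Split {q0,q1,q9,q10} by δ(·,1) → {q0,q9} and {q1,q10}.
Stable partition: {q5,q7,q8} | {q0,q9} | {q2,q3} | {q1,q10} — 4 equivalence classes.
q3 and q1 end up in different blocks, so they are distinguishable. For instance, the string '0' is accepted from only q3.

Yes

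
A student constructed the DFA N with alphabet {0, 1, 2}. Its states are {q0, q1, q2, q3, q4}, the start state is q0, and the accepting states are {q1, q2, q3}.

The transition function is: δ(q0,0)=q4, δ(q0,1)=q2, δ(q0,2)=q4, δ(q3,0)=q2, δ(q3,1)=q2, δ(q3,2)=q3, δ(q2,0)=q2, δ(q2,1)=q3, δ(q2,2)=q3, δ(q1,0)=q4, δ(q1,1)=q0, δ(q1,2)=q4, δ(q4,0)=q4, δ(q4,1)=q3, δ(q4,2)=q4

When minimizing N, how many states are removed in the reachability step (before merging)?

1

BFS from q0 reaches {q0, q2, q3, q4}; the 1 state(s) q1 are never visited.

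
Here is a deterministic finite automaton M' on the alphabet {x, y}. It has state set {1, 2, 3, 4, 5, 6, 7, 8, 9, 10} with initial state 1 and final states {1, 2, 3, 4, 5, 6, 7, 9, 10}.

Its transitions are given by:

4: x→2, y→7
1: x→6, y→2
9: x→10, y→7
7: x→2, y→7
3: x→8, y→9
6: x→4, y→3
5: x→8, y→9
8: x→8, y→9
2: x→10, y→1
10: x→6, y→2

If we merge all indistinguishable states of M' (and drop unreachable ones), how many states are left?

7

States {5} cannot be reached from the start state, so discard them.
Start with accepting vs non-accepting: {1,2,3,4,6,7,9,10} | {8}.
Refine {1,2,3,4,6,7,9,10} on symbol x: members go to different blocks, giving {1,2,4,6,7,9,10} and {3}.
On input y, block {1,2,4,6,7,9,10} splits into {1,2,4,7,9,10} and {6}.
Split {1,2,4,7,9,10} by δ(·,x) → {2,4,7,9} and {1,10}.
Split {2,4,7,9} by δ(·,x) → {2,9} and {4,7}.
On input y, block {2,9} splits into {2} and {9}.
Stable partition: {2} | {8} | {3} | {6} | {1,10} | {4,7} | {9} — 7 equivalence classes.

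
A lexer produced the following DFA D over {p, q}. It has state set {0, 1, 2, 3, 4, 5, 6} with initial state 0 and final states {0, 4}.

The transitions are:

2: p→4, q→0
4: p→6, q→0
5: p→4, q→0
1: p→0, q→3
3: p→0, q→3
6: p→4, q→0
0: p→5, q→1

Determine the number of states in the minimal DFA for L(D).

4

First remove the unreachable states {2}; 6 states remain.
Initial partition by acceptance: {0,4} | {1,3,5,6}.
Split {0,4} by δ(·,q) → {0} and {4}.
Split {1,3,5,6} by δ(·,p) → {1,3} and {5,6}.
Stable partition: {0} | {1,3} | {4} | {5,6} — 4 equivalence classes.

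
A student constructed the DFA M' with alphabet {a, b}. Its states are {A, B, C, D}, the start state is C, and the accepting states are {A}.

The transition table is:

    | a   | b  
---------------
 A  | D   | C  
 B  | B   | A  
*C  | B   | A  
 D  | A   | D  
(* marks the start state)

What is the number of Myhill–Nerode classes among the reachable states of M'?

3

Every state is reachable, so we keep all 4.
P0 = {A} | {B,C,D}.
Split {B,C,D} by δ(·,a) → {B,C} and {D}.
No further refinement is possible. Final partition (3 blocks): {A} | {B,C} | {D}.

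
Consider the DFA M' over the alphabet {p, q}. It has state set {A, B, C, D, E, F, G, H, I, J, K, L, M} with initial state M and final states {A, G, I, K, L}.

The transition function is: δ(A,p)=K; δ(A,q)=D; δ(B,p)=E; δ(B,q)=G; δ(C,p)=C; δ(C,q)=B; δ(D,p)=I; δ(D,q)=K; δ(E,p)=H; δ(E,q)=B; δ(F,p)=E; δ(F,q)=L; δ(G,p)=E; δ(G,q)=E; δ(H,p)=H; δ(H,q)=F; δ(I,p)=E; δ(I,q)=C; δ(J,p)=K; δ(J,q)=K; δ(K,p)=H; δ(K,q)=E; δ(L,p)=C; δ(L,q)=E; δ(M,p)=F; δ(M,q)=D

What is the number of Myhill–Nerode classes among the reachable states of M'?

States {A,J} cannot be reached from the start state, so discard them.
Initial partition by acceptance: {G,I,K,L} | {B,C,D,E,F,H,M}.
Split {B,C,D,E,F,H,M} by δ(·,p) → {B,C,E,F,H,M} and {D}.
On input q, block {B,C,E,F,H,M} splits into {C,E,H} and {B,F} and {M}.
The partition is now stable with 5 blocks: {G,I,K,L} | {C,E,H} | {D} | {B,F} | {M}.

5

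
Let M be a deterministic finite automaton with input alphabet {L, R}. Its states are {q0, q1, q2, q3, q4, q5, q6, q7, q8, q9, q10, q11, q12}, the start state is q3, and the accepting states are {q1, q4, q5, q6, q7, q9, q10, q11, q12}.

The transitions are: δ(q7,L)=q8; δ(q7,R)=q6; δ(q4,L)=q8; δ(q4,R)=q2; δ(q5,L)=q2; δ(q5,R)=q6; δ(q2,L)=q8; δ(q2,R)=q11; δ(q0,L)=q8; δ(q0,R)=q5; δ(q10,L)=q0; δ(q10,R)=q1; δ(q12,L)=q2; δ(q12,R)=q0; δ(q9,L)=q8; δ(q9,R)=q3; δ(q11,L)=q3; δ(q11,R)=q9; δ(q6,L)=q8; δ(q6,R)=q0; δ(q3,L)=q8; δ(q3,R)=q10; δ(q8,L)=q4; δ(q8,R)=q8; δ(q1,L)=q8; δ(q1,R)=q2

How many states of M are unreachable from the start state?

BFS from q3 reaches {q0, q1, q2, q3, q4, q5, q6, q8, q9, q10, q11}; the 2 state(s) q7, q12 are never visited.

2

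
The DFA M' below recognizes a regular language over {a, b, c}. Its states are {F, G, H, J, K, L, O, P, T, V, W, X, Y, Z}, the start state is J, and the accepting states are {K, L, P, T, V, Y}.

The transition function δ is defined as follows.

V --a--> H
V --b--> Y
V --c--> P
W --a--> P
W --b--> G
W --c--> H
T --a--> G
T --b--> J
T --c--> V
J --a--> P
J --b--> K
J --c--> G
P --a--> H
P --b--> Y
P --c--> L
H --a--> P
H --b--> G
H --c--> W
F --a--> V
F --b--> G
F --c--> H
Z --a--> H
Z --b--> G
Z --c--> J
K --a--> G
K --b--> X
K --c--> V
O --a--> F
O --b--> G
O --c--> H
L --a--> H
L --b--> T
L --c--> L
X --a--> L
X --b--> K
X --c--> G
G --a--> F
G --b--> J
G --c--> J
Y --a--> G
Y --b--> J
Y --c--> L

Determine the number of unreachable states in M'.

No path from J leads to O, Z; the other 12 states are all reachable.

2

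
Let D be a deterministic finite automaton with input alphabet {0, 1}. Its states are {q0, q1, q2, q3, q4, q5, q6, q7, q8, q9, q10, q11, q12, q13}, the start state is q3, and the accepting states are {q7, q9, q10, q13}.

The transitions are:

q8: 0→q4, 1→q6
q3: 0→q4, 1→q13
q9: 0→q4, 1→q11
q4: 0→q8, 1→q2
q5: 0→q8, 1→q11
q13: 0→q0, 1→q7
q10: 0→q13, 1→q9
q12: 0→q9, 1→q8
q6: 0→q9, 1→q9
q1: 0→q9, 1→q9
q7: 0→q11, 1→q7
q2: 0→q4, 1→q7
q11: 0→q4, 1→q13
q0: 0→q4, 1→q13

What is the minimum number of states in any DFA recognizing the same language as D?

6

First remove the unreachable states {q1,q5,q10,q12}; 10 states remain.
Initial partition by acceptance: {q7,q9,q13} | {q0,q2,q3,q4,q6,q8,q11}.
Refine {q7,q9,q13} on symbol 1: members go to different blocks, giving {q7,q13} and {q9}.
Split {q0,q2,q3,q4,q6,q8,q11} by δ(·,0) → {q0,q2,q3,q4,q8,q11} and {q6}.
On input 1, block {q0,q2,q3,q4,q8,q11} splits into {q0,q2,q3,q11} and {q4} and {q8}.
The partition is now stable with 6 blocks: {q7,q13} | {q0,q2,q3,q11} | {q9} | {q6} | {q4} | {q8}.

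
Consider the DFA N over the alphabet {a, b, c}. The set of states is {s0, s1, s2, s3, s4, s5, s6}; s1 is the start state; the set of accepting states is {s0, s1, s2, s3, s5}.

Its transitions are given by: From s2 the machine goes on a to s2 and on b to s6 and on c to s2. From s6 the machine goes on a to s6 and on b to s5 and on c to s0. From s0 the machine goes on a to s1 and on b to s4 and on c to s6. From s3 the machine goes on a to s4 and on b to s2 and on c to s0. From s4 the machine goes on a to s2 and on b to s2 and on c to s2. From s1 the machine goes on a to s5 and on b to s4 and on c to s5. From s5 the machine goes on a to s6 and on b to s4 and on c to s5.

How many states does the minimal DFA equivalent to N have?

6

Reachable states from the start: {s0,s1,s2,s4,s5,s6}. Unreachable: {s3} — drop them.
Start with accepting vs non-accepting: {s0,s1,s2,s5} | {s4,s6}.
Split {s0,s1,s2,s5} by δ(·,a) → {s0,s1,s2} and {s5}.
Refine {s0,s1,s2} on symbol a: members go to different blocks, giving {s0,s2} and {s1}.
On input a, block {s0,s2} splits into {s0} and {s2}.
On input a, block {s4,s6} splits into {s4} and {s6}.
The partition is now stable with 6 blocks: {s0} | {s4} | {s5} | {s1} | {s2} | {s6}.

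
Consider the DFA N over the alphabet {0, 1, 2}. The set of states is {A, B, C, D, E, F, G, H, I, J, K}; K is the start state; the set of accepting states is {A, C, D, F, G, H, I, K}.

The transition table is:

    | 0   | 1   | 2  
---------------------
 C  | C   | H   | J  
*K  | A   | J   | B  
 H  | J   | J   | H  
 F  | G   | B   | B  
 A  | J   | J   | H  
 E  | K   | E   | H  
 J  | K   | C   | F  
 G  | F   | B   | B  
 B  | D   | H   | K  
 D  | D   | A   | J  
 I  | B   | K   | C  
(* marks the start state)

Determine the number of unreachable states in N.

Starting at K and following transitions, the reachable set is {A, B, C, D, F, G, H, J, K}. That leaves E, I unreachable — 2 in total.

2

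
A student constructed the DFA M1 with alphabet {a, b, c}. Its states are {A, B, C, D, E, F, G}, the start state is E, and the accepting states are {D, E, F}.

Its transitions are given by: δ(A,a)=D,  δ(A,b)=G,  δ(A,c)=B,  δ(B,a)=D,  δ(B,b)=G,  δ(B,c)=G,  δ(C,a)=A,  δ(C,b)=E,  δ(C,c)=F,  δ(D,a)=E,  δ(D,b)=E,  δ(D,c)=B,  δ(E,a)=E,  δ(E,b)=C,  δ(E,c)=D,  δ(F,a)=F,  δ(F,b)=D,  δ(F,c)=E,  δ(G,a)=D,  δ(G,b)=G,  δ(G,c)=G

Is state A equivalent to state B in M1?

Yes

Every state is reachable, so we keep all 7.
Start with accepting vs non-accepting: {D,E,F} | {A,B,C,G}.
Split {D,E,F} by δ(·,b) → {D,F} and {E}.
On input a, block {D,F} splits into {D} and {F}.
Split {A,B,C,G} by δ(·,a) → {A,B,G} and {C}.
The partition is now stable with 5 blocks: {D} | {A,B,G} | {E} | {F} | {C}.
A and B lie in the same block of the stable partition, so they are equivalent — no string distinguishes them.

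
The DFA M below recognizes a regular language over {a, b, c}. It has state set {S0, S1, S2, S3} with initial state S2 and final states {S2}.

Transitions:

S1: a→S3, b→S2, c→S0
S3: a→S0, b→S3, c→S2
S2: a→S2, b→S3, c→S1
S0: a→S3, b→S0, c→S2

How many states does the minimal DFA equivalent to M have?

Every state is reachable, so we keep all 4.
P0 = {S2} | {S0,S1,S3}.
Split {S0,S1,S3} by δ(·,b) → {S0,S3} and {S1}.
The partition is now stable with 3 blocks: {S2} | {S0,S3} | {S1}.

3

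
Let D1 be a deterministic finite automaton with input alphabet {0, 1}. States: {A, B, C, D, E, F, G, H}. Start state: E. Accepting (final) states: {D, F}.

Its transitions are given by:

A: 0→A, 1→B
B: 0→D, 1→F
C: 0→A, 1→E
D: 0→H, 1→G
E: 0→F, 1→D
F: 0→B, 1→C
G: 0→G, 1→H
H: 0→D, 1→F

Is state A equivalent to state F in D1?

No

Every state is reachable, so we keep all 8.
P0 = {D,F} | {A,B,C,E,G,H}.
On input 0, block {A,B,C,E,G,H} splits into {A,C,G} and {B,E,H}.
The partition is now stable with 3 blocks: {D,F} | {A,C,G} | {B,E,H}.
A and F end up in different blocks, so they are distinguishable. For instance, the string 'ε' is accepted from only F.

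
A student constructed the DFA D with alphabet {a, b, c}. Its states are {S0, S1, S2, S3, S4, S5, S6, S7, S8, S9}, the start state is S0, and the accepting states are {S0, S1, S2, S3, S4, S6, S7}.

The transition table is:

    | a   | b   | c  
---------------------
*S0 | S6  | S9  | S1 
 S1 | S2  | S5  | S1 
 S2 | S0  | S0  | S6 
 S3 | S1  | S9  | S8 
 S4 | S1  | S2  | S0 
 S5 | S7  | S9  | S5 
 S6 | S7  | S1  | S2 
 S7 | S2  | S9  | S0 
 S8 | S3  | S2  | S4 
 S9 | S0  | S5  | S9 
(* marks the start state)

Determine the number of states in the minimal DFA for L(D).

3

Reachable states from the start: {S0,S1,S2,S5,S6,S7,S9}. Unreachable: {S3,S4,S8} — drop them.
Initial partition by acceptance: {S0,S1,S2,S6,S7} | {S5,S9}.
Refine {S0,S1,S2,S6,S7} on symbol b: members go to different blocks, giving {S0,S1,S7} and {S2,S6}.
The partition is now stable with 3 blocks: {S0,S1,S7} | {S5,S9} | {S2,S6}.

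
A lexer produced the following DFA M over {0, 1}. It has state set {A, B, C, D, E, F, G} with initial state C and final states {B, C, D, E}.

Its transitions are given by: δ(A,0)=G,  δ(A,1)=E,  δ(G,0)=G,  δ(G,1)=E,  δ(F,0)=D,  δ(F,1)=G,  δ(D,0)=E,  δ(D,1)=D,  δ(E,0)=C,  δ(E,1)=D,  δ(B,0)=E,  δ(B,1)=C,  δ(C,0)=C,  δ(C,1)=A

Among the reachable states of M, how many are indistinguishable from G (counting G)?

States {B,F} cannot be reached from the start state, so discard them.
Start with accepting vs non-accepting: {C,D,E} | {A,G}.
Refine {C,D,E} on symbol 1: members go to different blocks, giving {D,E} and {C}.
On input 0, block {D,E} splits into {D} and {E}.
Stable partition: {D} | {A,G} | {C} | {E} — 4 equivalence classes.
The equivalence class containing G is {A,G}, of size 2.

2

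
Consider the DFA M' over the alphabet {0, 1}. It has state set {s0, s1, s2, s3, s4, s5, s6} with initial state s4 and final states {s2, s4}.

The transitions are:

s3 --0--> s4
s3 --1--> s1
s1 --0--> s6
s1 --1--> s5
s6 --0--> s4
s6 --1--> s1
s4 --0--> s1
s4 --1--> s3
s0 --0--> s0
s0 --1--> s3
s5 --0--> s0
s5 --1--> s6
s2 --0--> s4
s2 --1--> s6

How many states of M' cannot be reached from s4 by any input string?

BFS from s4 reaches {s0, s1, s3, s4, s5, s6}; the 1 state(s) s2 are never visited.

1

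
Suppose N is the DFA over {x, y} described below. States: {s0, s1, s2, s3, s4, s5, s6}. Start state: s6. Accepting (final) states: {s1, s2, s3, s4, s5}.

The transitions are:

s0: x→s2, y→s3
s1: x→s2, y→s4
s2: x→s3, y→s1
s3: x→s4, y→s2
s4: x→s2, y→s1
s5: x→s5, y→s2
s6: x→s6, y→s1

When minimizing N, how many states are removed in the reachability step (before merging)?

No path from s6 leads to s0, s5; the other 5 states are all reachable.

2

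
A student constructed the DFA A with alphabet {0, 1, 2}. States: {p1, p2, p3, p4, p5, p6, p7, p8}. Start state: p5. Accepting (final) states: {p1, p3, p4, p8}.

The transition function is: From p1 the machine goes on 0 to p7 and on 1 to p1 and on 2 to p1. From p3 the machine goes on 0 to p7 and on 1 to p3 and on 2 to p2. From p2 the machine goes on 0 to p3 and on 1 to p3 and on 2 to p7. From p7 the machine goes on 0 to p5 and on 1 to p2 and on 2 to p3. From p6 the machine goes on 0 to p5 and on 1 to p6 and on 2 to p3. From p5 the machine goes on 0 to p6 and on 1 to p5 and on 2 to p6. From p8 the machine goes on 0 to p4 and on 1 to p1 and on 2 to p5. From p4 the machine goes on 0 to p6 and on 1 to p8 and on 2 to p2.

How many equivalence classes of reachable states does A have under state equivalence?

States {p1,p4,p8} cannot be reached from the start state, so discard them.
Start with accepting vs non-accepting: {p3} | {p2,p5,p6,p7}.
Refine {p2,p5,p6,p7} on symbol 0: members go to different blocks, giving {p5,p6,p7} and {p2}.
Refine {p5,p6,p7} on symbol 1: members go to different blocks, giving {p5,p6} and {p7}.
Split {p5,p6} by δ(·,2) → {p5} and {p6}.
The partition is now stable with 5 blocks: {p3} | {p5} | {p2} | {p7} | {p6}.

5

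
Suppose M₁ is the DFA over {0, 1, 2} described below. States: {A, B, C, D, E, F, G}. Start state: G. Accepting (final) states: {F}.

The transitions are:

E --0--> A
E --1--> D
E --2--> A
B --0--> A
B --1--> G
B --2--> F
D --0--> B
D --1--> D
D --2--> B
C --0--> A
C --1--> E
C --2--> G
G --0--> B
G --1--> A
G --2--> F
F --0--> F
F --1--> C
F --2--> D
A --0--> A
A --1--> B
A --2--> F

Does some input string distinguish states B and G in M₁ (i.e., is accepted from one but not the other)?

No

All states are reachable from the start state.
Start with accepting vs non-accepting: {F} | {A,B,C,D,E,G}.
Refine {A,B,C,D,E,G} on symbol 2: members go to different blocks, giving {A,B,G} and {C,D,E}.
No further refinement is possible. Final partition (3 blocks): {F} | {A,B,G} | {C,D,E}.
B and G lie in the same block of the stable partition, so they are equivalent — no string distinguishes them.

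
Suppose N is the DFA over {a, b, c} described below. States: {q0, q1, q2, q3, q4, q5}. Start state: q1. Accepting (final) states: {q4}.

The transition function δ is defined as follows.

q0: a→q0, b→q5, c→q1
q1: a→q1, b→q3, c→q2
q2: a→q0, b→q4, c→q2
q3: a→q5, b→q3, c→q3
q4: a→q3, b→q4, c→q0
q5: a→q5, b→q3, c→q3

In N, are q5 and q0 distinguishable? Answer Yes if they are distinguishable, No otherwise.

All states are reachable from the start state.
P0 = {q4} | {q0,q1,q2,q3,q5}.
On input b, block {q0,q1,q2,q3,q5} splits into {q0,q1,q3,q5} and {q2}.
Refine {q0,q1,q3,q5} on symbol c: members go to different blocks, giving {q0,q3,q5} and {q1}.
On input c, block {q0,q3,q5} splits into {q3,q5} and {q0}.
No further refinement is possible. Final partition (5 blocks): {q4} | {q3,q5} | {q2} | {q1} | {q0}.
q5 and q0 end up in different blocks, so they are distinguishable. For instance, the string 'ccb' is accepted from only q0.

Yes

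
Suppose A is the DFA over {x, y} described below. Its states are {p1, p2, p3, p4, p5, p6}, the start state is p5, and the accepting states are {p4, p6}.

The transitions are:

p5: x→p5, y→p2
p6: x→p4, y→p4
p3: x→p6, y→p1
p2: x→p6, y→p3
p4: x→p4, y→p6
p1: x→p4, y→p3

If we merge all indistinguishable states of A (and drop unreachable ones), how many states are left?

Every state is reachable, so we keep all 6.
Start with accepting vs non-accepting: {p4,p6} | {p1,p2,p3,p5}.
On input x, block {p1,p2,p3,p5} splits into {p1,p2,p3} and {p5}.
The partition is now stable with 3 blocks: {p4,p6} | {p1,p2,p3} | {p5}.

3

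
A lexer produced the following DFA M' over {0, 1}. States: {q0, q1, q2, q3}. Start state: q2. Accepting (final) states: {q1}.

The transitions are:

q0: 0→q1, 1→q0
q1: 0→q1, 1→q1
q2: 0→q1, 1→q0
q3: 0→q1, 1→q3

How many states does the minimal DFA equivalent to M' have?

States {q3} cannot be reached from the start state, so discard them.
Start with accepting vs non-accepting: {q1} | {q0,q2}.
No further refinement is possible. Final partition (2 blocks): {q1} | {q0,q2}.

2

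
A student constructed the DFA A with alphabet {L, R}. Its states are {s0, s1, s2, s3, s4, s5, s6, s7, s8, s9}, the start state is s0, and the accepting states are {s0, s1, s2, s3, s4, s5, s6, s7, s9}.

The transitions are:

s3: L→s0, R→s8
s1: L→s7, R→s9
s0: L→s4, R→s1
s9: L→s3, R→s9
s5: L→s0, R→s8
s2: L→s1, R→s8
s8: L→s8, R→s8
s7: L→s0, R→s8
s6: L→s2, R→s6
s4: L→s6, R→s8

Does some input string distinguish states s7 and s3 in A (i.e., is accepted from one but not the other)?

States {s5} cannot be reached from the start state, so discard them.
Start with accepting vs non-accepting: {s0,s1,s2,s3,s4,s6,s7,s9} | {s8}.
On input R, block {s0,s1,s2,s3,s4,s6,s7,s9} splits into {s0,s1,s6,s9} and {s2,s3,s4,s7}.
The partition is now stable with 3 blocks: {s0,s1,s6,s9} | {s8} | {s2,s3,s4,s7}.
s7 and s3 lie in the same block of the stable partition, so they are equivalent — no string distinguishes them.

No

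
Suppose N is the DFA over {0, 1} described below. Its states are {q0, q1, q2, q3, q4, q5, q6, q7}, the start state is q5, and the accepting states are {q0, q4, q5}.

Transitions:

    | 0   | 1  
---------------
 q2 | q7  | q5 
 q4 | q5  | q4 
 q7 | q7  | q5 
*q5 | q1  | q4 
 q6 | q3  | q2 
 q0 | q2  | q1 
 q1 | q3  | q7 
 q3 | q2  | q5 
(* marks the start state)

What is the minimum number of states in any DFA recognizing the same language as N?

First remove the unreachable states {q0,q6}; 6 states remain.
Start with accepting vs non-accepting: {q4,q5} | {q1,q2,q3,q7}.
Refine {q4,q5} on symbol 0: members go to different blocks, giving {q4} and {q5}.
On input 1, block {q1,q2,q3,q7} splits into {q2,q3,q7} and {q1}.
Stable partition: {q4} | {q2,q3,q7} | {q5} | {q1} — 4 equivalence classes.

4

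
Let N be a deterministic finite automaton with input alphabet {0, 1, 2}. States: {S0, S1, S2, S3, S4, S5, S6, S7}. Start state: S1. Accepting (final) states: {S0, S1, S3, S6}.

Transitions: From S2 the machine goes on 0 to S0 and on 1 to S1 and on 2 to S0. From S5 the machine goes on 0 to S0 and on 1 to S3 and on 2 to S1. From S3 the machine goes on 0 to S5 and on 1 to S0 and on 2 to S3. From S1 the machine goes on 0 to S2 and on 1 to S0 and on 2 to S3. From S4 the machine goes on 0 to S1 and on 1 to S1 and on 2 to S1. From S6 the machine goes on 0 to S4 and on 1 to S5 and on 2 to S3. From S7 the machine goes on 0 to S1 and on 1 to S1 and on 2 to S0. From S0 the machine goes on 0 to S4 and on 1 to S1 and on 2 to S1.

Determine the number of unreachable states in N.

2

No path from S1 leads to S6, S7; the other 6 states are all reachable.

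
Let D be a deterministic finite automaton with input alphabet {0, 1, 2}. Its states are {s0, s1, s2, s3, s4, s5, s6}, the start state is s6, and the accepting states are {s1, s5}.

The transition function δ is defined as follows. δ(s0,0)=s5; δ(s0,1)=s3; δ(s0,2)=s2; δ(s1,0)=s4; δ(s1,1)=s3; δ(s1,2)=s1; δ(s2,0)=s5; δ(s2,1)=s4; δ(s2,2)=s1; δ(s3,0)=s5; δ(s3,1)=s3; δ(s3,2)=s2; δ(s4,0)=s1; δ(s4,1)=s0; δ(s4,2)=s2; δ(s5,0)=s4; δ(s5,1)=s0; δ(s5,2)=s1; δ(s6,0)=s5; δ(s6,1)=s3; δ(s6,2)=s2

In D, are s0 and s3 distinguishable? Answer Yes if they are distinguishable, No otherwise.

No

All states are reachable from the start state.
Start with accepting vs non-accepting: {s1,s5} | {s0,s2,s3,s4,s6}.
Refine {s0,s2,s3,s4,s6} on symbol 2: members go to different blocks, giving {s0,s3,s4,s6} and {s2}.
The partition is now stable with 3 blocks: {s1,s5} | {s0,s3,s4,s6} | {s2}.
s0 and s3 lie in the same block of the stable partition, so they are equivalent — no string distinguishes them.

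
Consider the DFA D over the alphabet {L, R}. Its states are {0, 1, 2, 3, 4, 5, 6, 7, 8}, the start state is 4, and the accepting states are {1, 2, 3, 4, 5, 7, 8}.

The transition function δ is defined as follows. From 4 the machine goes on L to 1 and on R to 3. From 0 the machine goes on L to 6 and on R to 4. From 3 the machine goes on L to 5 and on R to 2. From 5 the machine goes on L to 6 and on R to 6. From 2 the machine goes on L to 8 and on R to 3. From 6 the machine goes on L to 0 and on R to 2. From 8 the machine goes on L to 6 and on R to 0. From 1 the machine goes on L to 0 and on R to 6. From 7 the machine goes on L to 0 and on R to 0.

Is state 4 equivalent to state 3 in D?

States {7} cannot be reached from the start state, so discard them.
Start with accepting vs non-accepting: {1,2,3,4,5,8} | {0,6}.
Split {1,2,3,4,5,8} by δ(·,L) → {1,5,8} and {2,3,4}.
Stable partition: {1,5,8} | {0,6} | {2,3,4} — 3 equivalence classes.
4 and 3 lie in the same block of the stable partition, so they are equivalent — no string distinguishes them.

Yes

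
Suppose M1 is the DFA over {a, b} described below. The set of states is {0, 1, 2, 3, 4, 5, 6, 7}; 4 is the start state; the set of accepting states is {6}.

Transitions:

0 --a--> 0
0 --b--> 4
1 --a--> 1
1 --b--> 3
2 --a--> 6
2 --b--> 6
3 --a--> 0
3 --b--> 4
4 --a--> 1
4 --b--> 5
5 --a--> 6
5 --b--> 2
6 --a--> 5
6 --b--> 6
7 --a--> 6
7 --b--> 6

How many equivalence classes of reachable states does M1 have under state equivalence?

6

Reachable states from the start: {0,1,2,3,4,5,6}. Unreachable: {7} — drop them.
Start with accepting vs non-accepting: {6} | {0,1,2,3,4,5}.
Refine {0,1,2,3,4,5} on symbol a: members go to different blocks, giving {0,1,3,4} and {2,5}.
Refine {0,1,3,4} on symbol b: members go to different blocks, giving {0,1,3} and {4}.
Refine {0,1,3} on symbol b: members go to different blocks, giving {0,3} and {1}.
On input b, block {2,5} splits into {2} and {5}.
The partition is now stable with 6 blocks: {6} | {0,3} | {2} | {4} | {1} | {5}.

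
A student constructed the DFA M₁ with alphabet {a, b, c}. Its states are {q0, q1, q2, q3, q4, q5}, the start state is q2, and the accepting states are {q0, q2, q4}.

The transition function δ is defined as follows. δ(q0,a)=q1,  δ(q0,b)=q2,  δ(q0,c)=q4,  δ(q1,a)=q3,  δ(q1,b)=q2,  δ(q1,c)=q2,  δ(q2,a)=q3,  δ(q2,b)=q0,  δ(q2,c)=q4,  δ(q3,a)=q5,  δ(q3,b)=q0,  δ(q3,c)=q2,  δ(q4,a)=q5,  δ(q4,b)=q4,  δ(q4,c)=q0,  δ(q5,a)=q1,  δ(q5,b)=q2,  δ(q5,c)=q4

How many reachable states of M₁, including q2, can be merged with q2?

All states are reachable from the start state.
P0 = {q0,q2,q4} | {q1,q3,q5}.
Stable partition: {q0,q2,q4} | {q1,q3,q5} — 2 equivalence classes.
The equivalence class containing q2 is {q0,q2,q4}, of size 3.

3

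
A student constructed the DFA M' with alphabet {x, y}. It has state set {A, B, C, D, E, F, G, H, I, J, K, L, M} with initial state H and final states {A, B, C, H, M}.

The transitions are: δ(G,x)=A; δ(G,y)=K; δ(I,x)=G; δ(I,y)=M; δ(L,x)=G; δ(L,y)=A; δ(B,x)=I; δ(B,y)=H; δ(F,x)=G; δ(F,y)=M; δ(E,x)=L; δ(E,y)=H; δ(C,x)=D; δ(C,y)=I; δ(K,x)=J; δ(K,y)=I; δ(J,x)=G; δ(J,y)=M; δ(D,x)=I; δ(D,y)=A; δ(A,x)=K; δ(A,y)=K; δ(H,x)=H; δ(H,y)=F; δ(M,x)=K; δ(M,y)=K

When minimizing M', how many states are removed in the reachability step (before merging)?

BFS from H reaches {A, F, G, H, I, J, K, M}; the 5 state(s) B, C, D, E, L are never visited.

5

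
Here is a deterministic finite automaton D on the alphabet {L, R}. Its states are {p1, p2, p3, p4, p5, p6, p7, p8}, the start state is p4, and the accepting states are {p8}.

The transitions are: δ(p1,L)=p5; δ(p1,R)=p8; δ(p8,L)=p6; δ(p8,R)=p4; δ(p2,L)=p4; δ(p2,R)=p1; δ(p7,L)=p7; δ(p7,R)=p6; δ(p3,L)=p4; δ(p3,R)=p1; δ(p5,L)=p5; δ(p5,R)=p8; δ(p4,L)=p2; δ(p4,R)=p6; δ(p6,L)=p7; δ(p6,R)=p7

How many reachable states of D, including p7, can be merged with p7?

States {p3} cannot be reached from the start state, so discard them.
P0 = {p8} | {p1,p2,p4,p5,p6,p7}.
Split {p1,p2,p4,p5,p6,p7} by δ(·,R) → {p2,p4,p6,p7} and {p1,p5}.
On input R, block {p2,p4,p6,p7} splits into {p4,p6,p7} and {p2}.
On input L, block {p4,p6,p7} splits into {p6,p7} and {p4}.
Stable partition: {p8} | {p6,p7} | {p1,p5} | {p2} | {p4} — 5 equivalence classes.
State p7 belongs to the block {p6,p7}, which has 2 states.

2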